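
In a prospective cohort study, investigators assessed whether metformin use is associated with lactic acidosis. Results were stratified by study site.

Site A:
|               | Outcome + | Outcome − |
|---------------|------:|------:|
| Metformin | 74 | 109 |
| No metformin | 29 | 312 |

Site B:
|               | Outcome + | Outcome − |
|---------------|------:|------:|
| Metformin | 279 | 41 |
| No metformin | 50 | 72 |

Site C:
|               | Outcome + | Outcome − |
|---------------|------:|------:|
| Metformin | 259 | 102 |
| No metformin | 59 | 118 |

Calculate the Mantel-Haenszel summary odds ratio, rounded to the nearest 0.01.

6.69

OR_MH = Σ(aᵢdᵢ/nᵢ) / Σ(bᵢcᵢ/nᵢ), where nᵢ is the stratum total.
Stratum 1 (Site A): n = 524; a·d/n = 74·312/524 = 44.0611; b·c/n = 109·29/524 = 6.0324
Stratum 2 (Site B): n = 442; a·d/n = 279·72/442 = 45.4480; b·c/n = 41·50/442 = 4.6380
Stratum 3 (Site C): n = 538; a·d/n = 259·118/538 = 56.8067; b·c/n = 102·59/538 = 11.1859
OR_MH = (44.0611 + 45.4480 + 56.8067) / (6.0324 + 4.6380 + 11.1859) = 146.3157 / 21.8563 = 6.69443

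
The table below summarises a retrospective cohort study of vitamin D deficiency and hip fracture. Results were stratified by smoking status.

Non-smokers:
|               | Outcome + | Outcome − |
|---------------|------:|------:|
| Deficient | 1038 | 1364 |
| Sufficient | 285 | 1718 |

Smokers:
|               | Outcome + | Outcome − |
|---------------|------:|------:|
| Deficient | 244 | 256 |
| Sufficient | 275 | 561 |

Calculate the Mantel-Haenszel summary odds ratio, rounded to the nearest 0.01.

3.60

OR_MH = Σ(aᵢdᵢ/nᵢ) / Σ(bᵢcᵢ/nᵢ), where nᵢ is the stratum total.
Stratum 1 (Non-smokers): n = 4405; a·d/n = 1038·1718/4405 = 404.8318; b·c/n = 1364·285/4405 = 88.2497
Stratum 2 (Smokers): n = 1336; a·d/n = 244·561/1336 = 102.4581; b·c/n = 256·275/1336 = 52.6946
OR_MH = (404.8318 + 102.4581) / (88.2497 + 52.6946) = 507.2899 / 140.9443 = 3.59922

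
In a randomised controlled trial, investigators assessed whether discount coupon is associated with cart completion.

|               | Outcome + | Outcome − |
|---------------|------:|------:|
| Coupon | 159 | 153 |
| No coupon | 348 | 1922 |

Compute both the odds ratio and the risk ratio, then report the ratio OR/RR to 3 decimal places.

Cells: a = 159, b = 153, c = 348, d = 1922.
OR = (159·1922)/(153·348) = 305598/53244 = 5.73958
Risk in exposed = 159/312 = 0.50962; risk in unexposed = 348/2270 = 0.15330; RR = 3.32422
OR/RR = 5.73958 / 3.32422 = 1.72660
The outcome is not rare, so the OR lies further from 1 than the RR.

1.727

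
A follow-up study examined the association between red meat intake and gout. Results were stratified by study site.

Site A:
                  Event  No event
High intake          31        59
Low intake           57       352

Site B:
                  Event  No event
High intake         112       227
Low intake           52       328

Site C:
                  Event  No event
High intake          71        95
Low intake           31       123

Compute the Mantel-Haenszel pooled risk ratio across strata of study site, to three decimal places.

2.334

RR_MH = Σ(aᵢ·n₀ᵢ/nᵢ) / Σ(cᵢ·n₁ᵢ/nᵢ), with n₁ᵢ = aᵢ+bᵢ (exposed), n₀ᵢ = cᵢ+dᵢ (unexposed), nᵢ = n₁ᵢ+n₀ᵢ.
Stratum 1 (Site A): n₁ = 90, n₀ = 409, n = 499; a·n₀/n = 31·409/499 = 25.4088; c·n₁/n = 57·90/499 = 10.2806
Stratum 2 (Site B): n₁ = 339, n₀ = 380, n = 719; a·n₀/n = 112·380/719 = 59.1933; c·n₁/n = 52·339/719 = 24.5174
Stratum 3 (Site C): n₁ = 166, n₀ = 154, n = 320; a·n₀/n = 71·154/320 = 34.1688; c·n₁/n = 31·166/320 = 16.0813
RR_MH = (25.4088 + 59.1933 + 34.1688) / (10.2806 + 24.5174 + 16.0813) = 118.7709 / 50.8792 = 2.33437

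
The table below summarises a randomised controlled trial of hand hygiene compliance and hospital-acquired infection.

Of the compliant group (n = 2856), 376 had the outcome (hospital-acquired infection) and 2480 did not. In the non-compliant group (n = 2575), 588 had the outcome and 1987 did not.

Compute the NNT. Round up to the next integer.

Risk in treated group = 376/2856 = 0.13165; risk in control = 588/2575 = 0.22835.
Absolute risk reduction = 0.22835 − 0.13165 = 0.09670
NNT = 1 / ARR = 1 / 0.09670 = 10.342 → round up → 11

11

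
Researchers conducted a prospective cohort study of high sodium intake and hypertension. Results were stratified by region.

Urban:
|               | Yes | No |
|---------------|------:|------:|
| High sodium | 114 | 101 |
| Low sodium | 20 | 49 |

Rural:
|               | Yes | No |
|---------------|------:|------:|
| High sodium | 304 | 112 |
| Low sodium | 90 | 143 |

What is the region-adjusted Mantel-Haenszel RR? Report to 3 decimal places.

RR_MH = Σ(aᵢ·n₀ᵢ/nᵢ) / Σ(cᵢ·n₁ᵢ/nᵢ), with n₁ᵢ = aᵢ+bᵢ (exposed), n₀ᵢ = cᵢ+dᵢ (unexposed), nᵢ = n₁ᵢ+n₀ᵢ.
Stratum 1 (Urban): n₁ = 215, n₀ = 69, n = 284; a·n₀/n = 114·69/284 = 27.6972; c·n₁/n = 20·215/284 = 15.1408
Stratum 2 (Rural): n₁ = 416, n₀ = 233, n = 649; a·n₀/n = 304·233/649 = 109.1402; c·n₁/n = 90·416/649 = 57.6888
RR_MH = (27.6972 + 109.1402) / (15.1408 + 57.6888) = 136.8374 / 72.8296 = 1.87887

1.879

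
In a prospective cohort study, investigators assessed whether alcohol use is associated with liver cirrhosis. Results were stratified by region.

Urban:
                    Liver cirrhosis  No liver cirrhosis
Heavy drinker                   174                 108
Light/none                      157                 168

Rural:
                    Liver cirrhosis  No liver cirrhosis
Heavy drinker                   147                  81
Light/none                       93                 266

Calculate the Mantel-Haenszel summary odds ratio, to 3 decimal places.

2.815

OR_MH = Σ(aᵢdᵢ/nᵢ) / Σ(bᵢcᵢ/nᵢ), where nᵢ is the stratum total.
Stratum 1 (Urban): n = 607; a·d/n = 174·168/607 = 48.1582; b·c/n = 108·157/607 = 27.9341
Stratum 2 (Rural): n = 587; a·d/n = 147·266/587 = 66.6133; b·c/n = 81·93/587 = 12.8330
OR_MH = (48.1582 + 66.6133) / (27.9341 + 12.8330) = 114.7714 / 40.7672 = 2.81529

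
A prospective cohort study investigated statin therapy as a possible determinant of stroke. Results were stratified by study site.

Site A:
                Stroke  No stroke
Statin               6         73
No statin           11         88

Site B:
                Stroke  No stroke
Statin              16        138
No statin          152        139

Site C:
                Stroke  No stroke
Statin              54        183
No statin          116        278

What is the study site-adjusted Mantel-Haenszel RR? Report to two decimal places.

0.47

RR_MH = Σ(aᵢ·n₀ᵢ/nᵢ) / Σ(cᵢ·n₁ᵢ/nᵢ), with n₁ᵢ = aᵢ+bᵢ (exposed), n₀ᵢ = cᵢ+dᵢ (unexposed), nᵢ = n₁ᵢ+n₀ᵢ.
Stratum 1 (Site A): n₁ = 79, n₀ = 99, n = 178; a·n₀/n = 6·99/178 = 3.3371; c·n₁/n = 11·79/178 = 4.8820
Stratum 2 (Site B): n₁ = 154, n₀ = 291, n = 445; a·n₀/n = 16·291/445 = 10.4629; c·n₁/n = 152·154/445 = 52.6022
Stratum 3 (Site C): n₁ = 237, n₀ = 394, n = 631; a·n₀/n = 54·394/631 = 33.7179; c·n₁/n = 116·237/631 = 43.5689
RR_MH = (3.3371 + 10.4629 + 33.7179) / (4.8820 + 52.6022 + 43.5689) = 47.5179 / 101.0532 = 0.47023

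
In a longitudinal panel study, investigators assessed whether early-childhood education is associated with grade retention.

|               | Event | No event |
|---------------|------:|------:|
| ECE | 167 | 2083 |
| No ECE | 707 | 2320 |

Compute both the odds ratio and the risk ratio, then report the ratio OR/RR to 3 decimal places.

0.828

Cells: a = 167, b = 2083, c = 707, d = 2320.
OR = (167·2320)/(2083·707) = 387440/1472681 = 0.26308
Risk in exposed = 167/2250 = 0.07422; risk in unexposed = 707/3027 = 0.23356; RR = 0.31778
OR/RR = 0.26308 / 0.31778 = 0.82788
The outcome is not rare, so the OR lies further from 1 than the RR.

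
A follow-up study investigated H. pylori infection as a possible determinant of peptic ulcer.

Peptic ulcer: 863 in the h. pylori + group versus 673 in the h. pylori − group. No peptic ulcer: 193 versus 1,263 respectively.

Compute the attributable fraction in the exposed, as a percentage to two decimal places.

From the description: a = 863, b = 193, c = 673, d = 1263.
Risk in exposed = 863/1056 = 0.81723; risk in unexposed = 673/1936 = 0.34762.
RR = 0.81723/0.34762 = 2.35092
AR% = (RR − 1)/RR × 100 = (2.35092 − 1)/2.35092 × 100 = 57.4634%

57.46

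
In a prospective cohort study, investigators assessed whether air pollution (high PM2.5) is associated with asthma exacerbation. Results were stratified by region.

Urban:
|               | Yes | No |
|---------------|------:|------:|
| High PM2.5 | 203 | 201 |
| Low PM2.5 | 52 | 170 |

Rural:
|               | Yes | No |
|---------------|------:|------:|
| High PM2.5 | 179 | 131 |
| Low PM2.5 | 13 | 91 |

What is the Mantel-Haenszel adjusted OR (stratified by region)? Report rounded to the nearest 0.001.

4.540

OR_MH = Σ(aᵢdᵢ/nᵢ) / Σ(bᵢcᵢ/nᵢ), where nᵢ is the stratum total.
Stratum 1 (Urban): n = 626; a·d/n = 203·170/626 = 55.1278; b·c/n = 201·52/626 = 16.6965
Stratum 2 (Rural): n = 414; a·d/n = 179·91/414 = 39.3454; b·c/n = 131·13/414 = 4.1135
OR_MH = (55.1278 + 39.3454) / (16.6965 + 4.1135) = 94.4732 / 20.8100 = 4.53980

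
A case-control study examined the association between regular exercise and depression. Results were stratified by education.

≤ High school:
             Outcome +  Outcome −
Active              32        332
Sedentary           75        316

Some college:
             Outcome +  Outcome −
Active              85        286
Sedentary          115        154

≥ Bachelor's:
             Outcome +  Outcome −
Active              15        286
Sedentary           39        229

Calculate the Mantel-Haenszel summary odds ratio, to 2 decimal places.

0.38

OR_MH = Σ(aᵢdᵢ/nᵢ) / Σ(bᵢcᵢ/nᵢ), where nᵢ is the stratum total.
Stratum 1 (≤ High school): n = 755; a·d/n = 32·316/755 = 13.3934; b·c/n = 332·75/755 = 32.9801
Stratum 2 (Some college): n = 640; a·d/n = 85·154/640 = 20.4531; b·c/n = 286·115/640 = 51.3906
Stratum 3 (≥ Bachelor's): n = 569; a·d/n = 15·229/569 = 6.0369; b·c/n = 286·39/569 = 19.6028
OR_MH = (13.3934 + 20.4531 + 6.0369) / (32.9801 + 51.3906 + 19.6028) = 39.8834 / 103.9736 = 0.38359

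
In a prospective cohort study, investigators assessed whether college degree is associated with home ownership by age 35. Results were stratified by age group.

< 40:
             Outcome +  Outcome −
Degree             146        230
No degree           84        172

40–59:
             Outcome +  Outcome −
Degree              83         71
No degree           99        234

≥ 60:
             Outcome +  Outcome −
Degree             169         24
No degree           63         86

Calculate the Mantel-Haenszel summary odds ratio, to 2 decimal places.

2.47

OR_MH = Σ(aᵢdᵢ/nᵢ) / Σ(bᵢcᵢ/nᵢ), where nᵢ is the stratum total.
Stratum 1 (< 40): n = 632; a·d/n = 146·172/632 = 39.7342; b·c/n = 230·84/632 = 30.5696
Stratum 2 (40–59): n = 487; a·d/n = 83·234/487 = 39.8809; b·c/n = 71·99/487 = 14.4333
Stratum 3 (≥ 60): n = 342; a·d/n = 169·86/342 = 42.4971; b·c/n = 24·63/342 = 4.4211
OR_MH = (39.7342 + 39.8809 + 42.4971) / (30.5696 + 14.4333 + 4.4211) = 122.1122 / 49.4239 = 2.47071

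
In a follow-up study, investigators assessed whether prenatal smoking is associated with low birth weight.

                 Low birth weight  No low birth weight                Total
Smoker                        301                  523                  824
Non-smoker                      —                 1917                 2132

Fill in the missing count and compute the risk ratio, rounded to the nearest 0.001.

The missing cell is in the unexposed row: 2132 − 1917 = 215.
So a = 301, b = 523, c = 215, d = 1917.
RR = [a/(a+b)] / [c/(c+d)] = (301/824) / (215/2132) = 0.36529/0.10084 = 3.62233

3.622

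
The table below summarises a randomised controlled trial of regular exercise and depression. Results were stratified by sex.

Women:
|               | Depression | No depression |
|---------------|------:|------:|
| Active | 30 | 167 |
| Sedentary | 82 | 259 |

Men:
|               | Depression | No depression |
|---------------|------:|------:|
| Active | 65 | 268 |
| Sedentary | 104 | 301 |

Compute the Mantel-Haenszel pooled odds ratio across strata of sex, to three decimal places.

0.648

OR_MH = Σ(aᵢdᵢ/nᵢ) / Σ(bᵢcᵢ/nᵢ), where nᵢ is the stratum total.
Stratum 1 (Women): n = 538; a·d/n = 30·259/538 = 14.4424; b·c/n = 167·82/538 = 25.4535
Stratum 2 (Men): n = 738; a·d/n = 65·301/738 = 26.5108; b·c/n = 268·104/738 = 37.7669
OR_MH = (14.4424 + 26.5108) / (25.4535 + 37.7669) = 40.9532 / 63.2205 = 0.64778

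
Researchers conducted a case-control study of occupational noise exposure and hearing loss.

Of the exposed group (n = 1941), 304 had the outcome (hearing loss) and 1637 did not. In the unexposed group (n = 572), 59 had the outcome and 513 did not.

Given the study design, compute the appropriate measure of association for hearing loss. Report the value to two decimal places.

From the description: a = 304, b = 1637, c = 59, d = 513.
This is a case-control study: participants were sampled on outcome status, so risks in the source population cannot be estimated directly — relative risk is not valid here. The odds ratio is the appropriate measure.
OR = (a·d)/(b·c) = (304 × 513) / (1637 × 59) = 155952 / 96583 = 1.61469

1.61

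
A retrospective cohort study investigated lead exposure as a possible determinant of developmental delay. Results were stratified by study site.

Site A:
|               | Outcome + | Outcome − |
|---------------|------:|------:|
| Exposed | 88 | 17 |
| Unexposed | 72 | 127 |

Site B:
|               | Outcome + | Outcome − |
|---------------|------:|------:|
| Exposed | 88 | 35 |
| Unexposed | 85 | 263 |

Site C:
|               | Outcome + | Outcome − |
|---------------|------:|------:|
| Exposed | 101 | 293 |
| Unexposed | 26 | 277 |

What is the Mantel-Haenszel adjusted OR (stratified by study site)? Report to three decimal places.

5.925

OR_MH = Σ(aᵢdᵢ/nᵢ) / Σ(bᵢcᵢ/nᵢ), where nᵢ is the stratum total.
Stratum 1 (Site A): n = 304; a·d/n = 88·127/304 = 36.7632; b·c/n = 17·72/304 = 4.0263
Stratum 2 (Site B): n = 471; a·d/n = 88·263/471 = 49.1380; b·c/n = 35·85/471 = 6.3163
Stratum 3 (Site C): n = 697; a·d/n = 101·277/697 = 40.1392; b·c/n = 293·26/697 = 10.9297
OR_MH = (36.7632 + 49.1380 + 40.1392) / (4.0263 + 6.3163 + 10.9297) = 126.0403 / 21.2724 = 5.92507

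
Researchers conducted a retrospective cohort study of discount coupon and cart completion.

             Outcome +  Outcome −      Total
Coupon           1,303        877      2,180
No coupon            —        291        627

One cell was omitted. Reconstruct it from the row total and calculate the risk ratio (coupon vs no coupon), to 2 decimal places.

The missing cell is in the unexposed row: 627 − 291 = 336.
So a = 1303, b = 877, c = 336, d = 291.
RR = [a/(a+b)] / [c/(c+d)] = (1303/2180) / (336/627) = 0.59771/0.53589 = 1.11536

1.12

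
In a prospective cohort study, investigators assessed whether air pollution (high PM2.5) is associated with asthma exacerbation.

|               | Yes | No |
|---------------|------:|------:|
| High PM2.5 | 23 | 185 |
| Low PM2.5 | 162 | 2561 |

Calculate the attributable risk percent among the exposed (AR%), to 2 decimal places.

46.20

Cells: a = 23, b = 185, c = 162, d = 2561.
Risk in exposed = 23/208 = 0.11058; risk in unexposed = 162/2723 = 0.05949.
RR = 0.11058/0.05949 = 1.85865
AR% = (RR − 1)/RR × 100 = (1.85865 − 1)/1.85865 × 100 = 46.1974%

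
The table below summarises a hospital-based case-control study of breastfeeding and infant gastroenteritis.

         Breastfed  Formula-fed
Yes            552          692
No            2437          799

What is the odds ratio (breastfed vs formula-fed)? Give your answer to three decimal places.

0.262

Reading the table with exposure as columns: a = 552 (Breastfed, case), b = 2437 (Breastfed, non-case), c = 692 (Formula-fed, case), d = 799.
OR = (a·d)/(b·c) = (552 × 799) / (2437 × 692) = 441048 / 1686404 = 0.26153
Exposure is associated with lower odds of infant gastroenteritis (OR = 0.26 < 1).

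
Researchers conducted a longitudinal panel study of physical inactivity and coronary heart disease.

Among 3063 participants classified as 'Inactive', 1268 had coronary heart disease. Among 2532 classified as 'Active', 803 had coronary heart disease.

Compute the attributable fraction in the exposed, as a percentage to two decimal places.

From the description: a = 1268, b = 1795, c = 803, d = 1729.
Risk in exposed = 1268/3063 = 0.41397; risk in unexposed = 803/2532 = 0.31714.
RR = 0.41397/0.31714 = 1.30533
AR% = (RR − 1)/RR × 100 = (1.30533 − 1)/1.30533 × 100 = 23.3910%

23.39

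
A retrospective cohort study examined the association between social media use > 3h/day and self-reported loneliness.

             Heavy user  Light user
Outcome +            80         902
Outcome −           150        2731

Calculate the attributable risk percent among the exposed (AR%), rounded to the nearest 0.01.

28.62

Reading the table with exposure as columns: a = 80 (Heavy user, case), b = 150 (Heavy user, non-case), c = 902 (Light user, case), d = 2731.
Risk in exposed = 80/230 = 0.34783; risk in unexposed = 902/3633 = 0.24828.
RR = 0.34783/0.24828 = 1.40094
AR% = (RR − 1)/RR × 100 = (1.40094 − 1)/1.40094 × 100 = 28.6196%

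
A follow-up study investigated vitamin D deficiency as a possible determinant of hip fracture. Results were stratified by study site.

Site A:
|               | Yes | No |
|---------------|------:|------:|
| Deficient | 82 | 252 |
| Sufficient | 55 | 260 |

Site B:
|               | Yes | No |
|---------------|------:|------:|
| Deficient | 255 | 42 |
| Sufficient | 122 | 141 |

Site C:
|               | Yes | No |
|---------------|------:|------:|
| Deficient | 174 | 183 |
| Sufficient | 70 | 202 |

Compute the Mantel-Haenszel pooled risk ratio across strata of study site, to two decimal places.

1.77

RR_MH = Σ(aᵢ·n₀ᵢ/nᵢ) / Σ(cᵢ·n₁ᵢ/nᵢ), with n₁ᵢ = aᵢ+bᵢ (exposed), n₀ᵢ = cᵢ+dᵢ (unexposed), nᵢ = n₁ᵢ+n₀ᵢ.
Stratum 1 (Site A): n₁ = 334, n₀ = 315, n = 649; a·n₀/n = 82·315/649 = 39.7997; c·n₁/n = 55·334/649 = 28.3051
Stratum 2 (Site B): n₁ = 297, n₀ = 263, n = 560; a·n₀/n = 255·263/560 = 119.7589; c·n₁/n = 122·297/560 = 64.7036
Stratum 3 (Site C): n₁ = 357, n₀ = 272, n = 629; a·n₀/n = 174·272/629 = 75.2432; c·n₁/n = 70·357/629 = 39.7297
RR_MH = (39.7997 + 119.7589 + 75.2432) / (28.3051 + 64.7036 + 39.7297) = 234.8019 / 132.7384 = 1.76891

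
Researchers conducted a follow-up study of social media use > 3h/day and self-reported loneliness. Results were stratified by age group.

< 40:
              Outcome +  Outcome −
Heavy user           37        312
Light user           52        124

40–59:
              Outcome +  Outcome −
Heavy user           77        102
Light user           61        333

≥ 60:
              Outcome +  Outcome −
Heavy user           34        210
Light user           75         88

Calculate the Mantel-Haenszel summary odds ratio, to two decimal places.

OR_MH = Σ(aᵢdᵢ/nᵢ) / Σ(bᵢcᵢ/nᵢ), where nᵢ is the stratum total.
Stratum 1 (< 40): n = 525; a·d/n = 37·124/525 = 8.7390; b·c/n = 312·52/525 = 30.9029
Stratum 2 (40–59): n = 573; a·d/n = 77·333/573 = 44.7487; b·c/n = 102·61/573 = 10.8586
Stratum 3 (≥ 60): n = 407; a·d/n = 34·88/407 = 7.3514; b·c/n = 210·75/407 = 38.6978
OR_MH = (8.7390 + 44.7487 + 7.3514) / (30.9029 + 10.8586 + 38.6978) = 60.8391 / 80.4593 = 0.75615

0.76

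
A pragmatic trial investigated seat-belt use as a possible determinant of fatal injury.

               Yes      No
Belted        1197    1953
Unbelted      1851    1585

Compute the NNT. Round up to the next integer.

7

Risk in treated group = 1197/3150 = 0.38000; risk in control = 1851/3436 = 0.53871.
Absolute risk reduction = 0.53871 − 0.38000 = 0.15871
NNT = 1 / ARR = 1 / 0.15871 = 6.301 → round up → 7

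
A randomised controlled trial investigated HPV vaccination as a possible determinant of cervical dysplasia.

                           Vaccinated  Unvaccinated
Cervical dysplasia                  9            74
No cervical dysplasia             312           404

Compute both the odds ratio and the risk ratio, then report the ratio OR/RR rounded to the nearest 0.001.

Reading the table with exposure as columns: a = 9 (Vaccinated, case), b = 312 (Vaccinated, non-case), c = 74 (Unvaccinated, case), d = 404.
OR = (9·404)/(312·74) = 3636/23088 = 0.15748
Risk in exposed = 9/321 = 0.02804; risk in unexposed = 74/478 = 0.15481; RR = 0.18111
OR/RR = 0.15748 / 0.18111 = 0.86957
The outcome is not rare, so the OR lies further from 1 than the RR.

0.870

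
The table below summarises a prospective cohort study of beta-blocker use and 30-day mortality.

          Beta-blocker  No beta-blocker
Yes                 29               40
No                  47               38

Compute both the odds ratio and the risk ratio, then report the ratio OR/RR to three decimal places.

Reading the table with exposure as columns: a = 29 (Beta-blocker, case), b = 47 (Beta-blocker, non-case), c = 40 (No beta-blocker, case), d = 38.
OR = (29·38)/(47·40) = 1102/1880 = 0.58617
Risk in exposed = 29/76 = 0.38158; risk in unexposed = 40/78 = 0.51282; RR = 0.74408
OR/RR = 0.58617 / 0.74408 = 0.78778
The outcome is not rare, so the OR lies further from 1 than the RR.

0.788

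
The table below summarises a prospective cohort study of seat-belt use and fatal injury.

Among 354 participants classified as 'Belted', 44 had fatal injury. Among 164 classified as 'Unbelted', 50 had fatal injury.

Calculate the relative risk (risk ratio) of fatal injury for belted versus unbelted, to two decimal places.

From the description: a = 44, b = 310, c = 50, d = 114.
Risk in exposed = 44/354 = 0.12429; risk in unexposed = 50/164 = 0.30488.
RR = 0.12429 / 0.30488 = 0.40768
The risk is 59% lower among the exposed than among the unexposed.

0.41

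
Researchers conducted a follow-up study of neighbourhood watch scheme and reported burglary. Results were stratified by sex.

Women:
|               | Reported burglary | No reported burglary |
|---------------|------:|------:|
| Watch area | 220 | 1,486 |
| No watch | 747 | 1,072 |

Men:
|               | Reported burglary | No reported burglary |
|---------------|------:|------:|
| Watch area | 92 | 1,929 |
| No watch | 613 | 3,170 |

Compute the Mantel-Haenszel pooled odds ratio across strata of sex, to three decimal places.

OR_MH = Σ(aᵢdᵢ/nᵢ) / Σ(bᵢcᵢ/nᵢ), where nᵢ is the stratum total.
Stratum 1 (Women): n = 3525; a·d/n = 220·1072/3525 = 66.9050; b·c/n = 1486·747/3525 = 314.9055
Stratum 2 (Men): n = 5804; a·d/n = 92·3170/5804 = 50.2481; b·c/n = 1929·613/5804 = 203.7348
OR_MH = (66.9050 + 50.2481) / (314.9055 + 203.7348) = 117.1531 / 518.6404 = 0.22588

0.226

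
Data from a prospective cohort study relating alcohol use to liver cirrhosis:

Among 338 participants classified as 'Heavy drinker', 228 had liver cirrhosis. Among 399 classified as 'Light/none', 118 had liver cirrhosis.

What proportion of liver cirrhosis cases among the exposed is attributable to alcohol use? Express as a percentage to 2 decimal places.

From the description: a = 228, b = 110, c = 118, d = 281.
Risk in exposed = 228/338 = 0.67456; risk in unexposed = 118/399 = 0.29574.
RR = 0.67456/0.29574 = 2.28091
AR% = (RR − 1)/RR × 100 = (2.28091 − 1)/2.28091 × 100 = 56.1579%

56.16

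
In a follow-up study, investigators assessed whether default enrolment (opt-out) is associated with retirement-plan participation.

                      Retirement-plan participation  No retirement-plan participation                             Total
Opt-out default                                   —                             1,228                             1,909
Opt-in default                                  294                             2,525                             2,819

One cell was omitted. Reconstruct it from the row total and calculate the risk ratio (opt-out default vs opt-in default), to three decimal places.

The missing cell is in the exposed row: 1909 − 1228 = 681.
So a = 681, b = 1228, c = 294, d = 2525.
RR = [a/(a+b)] / [c/(c+d)] = (681/1909) / (294/2819) = 0.35673/0.10429 = 3.42049

3.420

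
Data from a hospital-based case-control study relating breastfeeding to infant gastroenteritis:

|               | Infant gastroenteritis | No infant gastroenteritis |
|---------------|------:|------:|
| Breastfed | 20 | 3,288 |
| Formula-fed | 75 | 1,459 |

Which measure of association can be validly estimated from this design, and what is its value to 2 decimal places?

Cells: a = 20, b = 3288, c = 75, d = 1459.
This is a hospital-based case-control study: participants were sampled on outcome status, so risks in the source population cannot be estimated directly — relative risk is not valid here. The odds ratio is the appropriate measure.
OR = (a·d)/(b·c) = (20 × 1459) / (3288 × 75) = 29180 / 246600 = 0.11833

0.12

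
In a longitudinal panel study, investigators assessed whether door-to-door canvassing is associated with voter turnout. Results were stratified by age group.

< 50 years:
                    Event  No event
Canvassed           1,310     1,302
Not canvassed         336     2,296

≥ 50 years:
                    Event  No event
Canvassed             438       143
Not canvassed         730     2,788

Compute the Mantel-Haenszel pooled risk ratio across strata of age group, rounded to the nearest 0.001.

RR_MH = Σ(aᵢ·n₀ᵢ/nᵢ) / Σ(cᵢ·n₁ᵢ/nᵢ), with n₁ᵢ = aᵢ+bᵢ (exposed), n₀ᵢ = cᵢ+dᵢ (unexposed), nᵢ = n₁ᵢ+n₀ᵢ.
Stratum 1 (< 50 years): n₁ = 2612, n₀ = 2632, n = 5244; a·n₀/n = 1310·2632/5244 = 657.4981; c·n₁/n = 336·2612/5244 = 167.3593
Stratum 2 (≥ 50 years): n₁ = 581, n₀ = 3518, n = 4099; a·n₀/n = 438·3518/4099 = 375.9171; c·n₁/n = 730·581/4099 = 103.4716
RR_MH = (657.4981 + 375.9171) / (167.3593 + 103.4716) = 1033.4151 / 270.8308 = 3.81572

3.816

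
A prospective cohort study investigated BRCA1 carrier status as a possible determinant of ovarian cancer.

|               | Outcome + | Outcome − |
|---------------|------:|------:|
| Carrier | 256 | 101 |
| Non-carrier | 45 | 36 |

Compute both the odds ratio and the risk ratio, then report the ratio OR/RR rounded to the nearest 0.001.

1.571

Cells: a = 256, b = 101, c = 45, d = 36.
OR = (256·36)/(101·45) = 9216/4545 = 2.02772
Risk in exposed = 256/357 = 0.71709; risk in unexposed = 45/81 = 0.55556; RR = 1.29076
OR/RR = 2.02772 / 1.29076 = 1.57096
The outcome is not rare, so the OR lies further from 1 than the RR.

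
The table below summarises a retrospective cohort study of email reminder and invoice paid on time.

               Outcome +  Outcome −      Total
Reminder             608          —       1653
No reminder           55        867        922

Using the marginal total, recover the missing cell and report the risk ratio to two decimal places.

6.17

The missing cell is in the exposed row: 1653 − 608 = 1045.
So a = 608, b = 1045, c = 55, d = 867.
RR = [a/(a+b)] / [c/(c+d)] = (608/1653) / (55/922) = 0.36782/0.05965 = 6.16594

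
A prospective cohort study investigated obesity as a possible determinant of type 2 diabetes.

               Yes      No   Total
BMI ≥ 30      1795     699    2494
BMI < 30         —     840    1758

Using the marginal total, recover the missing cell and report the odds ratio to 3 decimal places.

The missing cell is in the unexposed row: 1758 − 840 = 918.
So a = 1795, b = 699, c = 918, d = 840.
OR = (a·d)/(b·c) = (1795 × 840) / (699 × 918) = 1507800 / 641682 = 2.34976

2.350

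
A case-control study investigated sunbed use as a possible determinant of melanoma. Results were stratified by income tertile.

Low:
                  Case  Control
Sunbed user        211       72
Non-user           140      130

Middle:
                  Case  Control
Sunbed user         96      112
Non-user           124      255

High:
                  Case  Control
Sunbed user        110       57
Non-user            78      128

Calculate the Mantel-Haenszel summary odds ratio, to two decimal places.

2.40

OR_MH = Σ(aᵢdᵢ/nᵢ) / Σ(bᵢcᵢ/nᵢ), where nᵢ is the stratum total.
Stratum 1 (Low): n = 553; a·d/n = 211·130/553 = 49.6022; b·c/n = 72·140/553 = 18.2278
Stratum 2 (Middle): n = 587; a·d/n = 96·255/587 = 41.7036; b·c/n = 112·124/587 = 23.6593
Stratum 3 (High): n = 373; a·d/n = 110·128/373 = 37.7480; b·c/n = 57·78/373 = 11.9196
OR_MH = (49.6022 + 41.7036 + 37.7480) / (18.2278 + 23.6593 + 11.9196) = 129.0537 / 53.8067 = 2.39847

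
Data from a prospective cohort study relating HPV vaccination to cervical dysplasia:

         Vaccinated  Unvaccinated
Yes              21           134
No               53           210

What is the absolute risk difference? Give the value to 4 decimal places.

-0.1058

Reading the table with exposure as columns: a = 21 (Vaccinated, case), b = 53 (Vaccinated, non-case), c = 134 (Unvaccinated, case), d = 210.
Risk in exposed = 21/74 = 0.283784; risk in unexposed = 134/344 = 0.389535.
Risk difference = 0.283784 − 0.389535 = -0.105751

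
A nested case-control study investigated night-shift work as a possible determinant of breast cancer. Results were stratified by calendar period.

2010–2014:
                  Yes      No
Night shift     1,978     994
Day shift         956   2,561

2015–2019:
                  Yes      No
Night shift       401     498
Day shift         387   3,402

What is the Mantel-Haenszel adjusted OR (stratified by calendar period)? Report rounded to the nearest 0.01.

OR_MH = Σ(aᵢdᵢ/nᵢ) / Σ(bᵢcᵢ/nᵢ), where nᵢ is the stratum total.
Stratum 1 (2010–2014): n = 6489; a·d/n = 1978·2561/6489 = 780.6531; b·c/n = 994·956/6489 = 146.4423
Stratum 2 (2015–2019): n = 4688; a·d/n = 401·3402/4688 = 290.9987; b·c/n = 498·387/4688 = 41.1105
OR_MH = (780.6531 + 290.9987) / (146.4423 + 41.1105) = 1071.6518 / 187.5528 = 5.71387

5.71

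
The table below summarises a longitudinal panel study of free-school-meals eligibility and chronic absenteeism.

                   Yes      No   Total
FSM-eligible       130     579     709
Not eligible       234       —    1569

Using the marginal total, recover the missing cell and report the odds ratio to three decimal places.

The missing cell is in the unexposed row: 1569 − 234 = 1335.
So a = 130, b = 579, c = 234, d = 1335.
OR = (a·d)/(b·c) = (130 × 1335) / (579 × 234) = 173550 / 135486 = 1.28094

1.281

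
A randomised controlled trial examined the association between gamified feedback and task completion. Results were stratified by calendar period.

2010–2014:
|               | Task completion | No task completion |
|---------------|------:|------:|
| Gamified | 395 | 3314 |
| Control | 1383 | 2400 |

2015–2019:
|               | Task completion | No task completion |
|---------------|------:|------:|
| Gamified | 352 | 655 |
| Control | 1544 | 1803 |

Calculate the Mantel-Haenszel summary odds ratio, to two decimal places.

0.32

OR_MH = Σ(aᵢdᵢ/nᵢ) / Σ(bᵢcᵢ/nᵢ), where nᵢ is the stratum total.
Stratum 1 (2010–2014): n = 7492; a·d/n = 395·2400/7492 = 126.5350; b·c/n = 3314·1383/7492 = 611.7541
Stratum 2 (2015–2019): n = 4354; a·d/n = 352·1803/4354 = 145.7639; b·c/n = 655·1544/4354 = 232.2738
OR_MH = (126.5350 + 145.7639) / (611.7541 + 232.2738) = 272.2989 / 844.0279 = 0.32262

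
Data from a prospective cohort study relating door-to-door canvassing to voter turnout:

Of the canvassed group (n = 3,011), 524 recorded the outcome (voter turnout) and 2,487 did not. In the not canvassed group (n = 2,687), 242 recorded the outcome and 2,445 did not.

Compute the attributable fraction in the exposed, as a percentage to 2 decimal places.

From the description: a = 524, b = 2487, c = 242, d = 2445.
Risk in exposed = 524/3011 = 0.17403; risk in unexposed = 242/2687 = 0.09006.
RR = 0.17403/0.09006 = 1.93229
AR% = (RR − 1)/RR × 100 = (1.93229 − 1)/1.93229 × 100 = 48.2480%

48.25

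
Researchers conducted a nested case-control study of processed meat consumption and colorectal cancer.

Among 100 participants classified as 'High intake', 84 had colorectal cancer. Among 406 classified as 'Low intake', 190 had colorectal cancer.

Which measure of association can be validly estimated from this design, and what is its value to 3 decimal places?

From the description: a = 84, b = 16, c = 190, d = 216.
This is a nested case-control study: participants were sampled on outcome status, so risks in the source population cannot be estimated directly — relative risk is not valid here. The odds ratio is the appropriate measure.
OR = (a·d)/(b·c) = (84 × 216) / (16 × 190) = 18144 / 3040 = 5.96842

5.968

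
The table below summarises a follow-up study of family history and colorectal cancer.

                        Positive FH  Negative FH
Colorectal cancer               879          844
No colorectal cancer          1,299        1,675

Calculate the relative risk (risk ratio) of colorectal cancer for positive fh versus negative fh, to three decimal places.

Reading the table with exposure as columns: a = 879 (Positive FH, case), b = 1299 (Positive FH, non-case), c = 844 (Negative FH, case), d = 1675.
Risk in exposed = 879/2178 = 0.40358; risk in unexposed = 844/2519 = 0.33505.
RR = 0.40358 / 0.33505 = 1.20453
The risk among the exposed is 1.20 times that among the unexposed.

1.205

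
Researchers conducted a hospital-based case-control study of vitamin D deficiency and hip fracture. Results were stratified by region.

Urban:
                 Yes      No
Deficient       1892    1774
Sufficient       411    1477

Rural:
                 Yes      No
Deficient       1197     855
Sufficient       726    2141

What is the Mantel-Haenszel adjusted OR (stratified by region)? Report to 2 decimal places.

3.98

OR_MH = Σ(aᵢdᵢ/nᵢ) / Σ(bᵢcᵢ/nᵢ), where nᵢ is the stratum total.
Stratum 1 (Urban): n = 5554; a·d/n = 1892·1477/5554 = 503.1480; b·c/n = 1774·411/5554 = 131.2773
Stratum 2 (Rural): n = 4919; a·d/n = 1197·2141/4919 = 520.9955; b·c/n = 855·726/4919 = 126.1903
OR_MH = (503.1480 + 520.9955) / (131.2773 + 126.1903) = 1024.1435 / 257.4676 = 3.97776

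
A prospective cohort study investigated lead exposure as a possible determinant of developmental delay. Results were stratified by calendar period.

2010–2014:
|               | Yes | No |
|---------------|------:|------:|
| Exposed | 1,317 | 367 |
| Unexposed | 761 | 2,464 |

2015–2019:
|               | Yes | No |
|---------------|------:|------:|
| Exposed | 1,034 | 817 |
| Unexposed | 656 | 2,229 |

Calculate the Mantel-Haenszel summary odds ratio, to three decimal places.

OR_MH = Σ(aᵢdᵢ/nᵢ) / Σ(bᵢcᵢ/nᵢ), where nᵢ is the stratum total.
Stratum 1 (2010–2014): n = 4909; a·d/n = 1317·2464/4909 = 661.0487; b·c/n = 367·761/4909 = 56.8928
Stratum 2 (2015–2019): n = 4736; a·d/n = 1034·2229/4736 = 486.6524; b·c/n = 817·656/4736 = 113.1655
OR_MH = (661.0487 + 486.6524) / (56.8928 + 113.1655) = 1147.7011 / 170.0584 = 6.74887

6.749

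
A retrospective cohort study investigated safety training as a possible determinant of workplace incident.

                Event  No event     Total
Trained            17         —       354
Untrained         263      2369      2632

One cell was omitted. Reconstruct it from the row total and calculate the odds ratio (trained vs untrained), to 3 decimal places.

0.454

The missing cell is in the exposed row: 354 − 17 = 337.
So a = 17, b = 337, c = 263, d = 2369.
OR = (a·d)/(b·c) = (17 × 2369) / (337 × 263) = 40273 / 88631 = 0.45439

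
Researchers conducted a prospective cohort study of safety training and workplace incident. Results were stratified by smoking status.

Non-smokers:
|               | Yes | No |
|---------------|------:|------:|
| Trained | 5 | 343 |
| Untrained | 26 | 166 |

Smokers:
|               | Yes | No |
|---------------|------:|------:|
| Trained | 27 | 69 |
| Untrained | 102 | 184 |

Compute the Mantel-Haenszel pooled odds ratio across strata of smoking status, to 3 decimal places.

OR_MH = Σ(aᵢdᵢ/nᵢ) / Σ(bᵢcᵢ/nᵢ), where nᵢ is the stratum total.
Stratum 1 (Non-smokers): n = 540; a·d/n = 5·166/540 = 1.5370; b·c/n = 343·26/540 = 16.5148
Stratum 2 (Smokers): n = 382; a·d/n = 27·184/382 = 13.0052; b·c/n = 69·102/382 = 18.4241
OR_MH = (1.5370 + 13.0052) / (16.5148 + 18.4241) = 14.5423 / 34.9389 = 0.41622

0.416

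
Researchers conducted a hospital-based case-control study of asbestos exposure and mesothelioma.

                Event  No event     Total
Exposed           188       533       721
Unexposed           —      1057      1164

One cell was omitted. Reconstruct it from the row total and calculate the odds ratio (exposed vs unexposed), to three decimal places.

The missing cell is in the unexposed row: 1164 − 1057 = 107.
So a = 188, b = 533, c = 107, d = 1057.
OR = (a·d)/(b·c) = (188 × 1057) / (533 × 107) = 198716 / 57031 = 3.48435

3.484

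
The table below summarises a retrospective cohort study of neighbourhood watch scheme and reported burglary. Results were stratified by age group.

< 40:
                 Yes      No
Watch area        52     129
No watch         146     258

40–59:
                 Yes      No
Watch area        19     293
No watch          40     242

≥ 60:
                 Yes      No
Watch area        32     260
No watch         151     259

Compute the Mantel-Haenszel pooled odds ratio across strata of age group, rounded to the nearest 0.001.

0.394

OR_MH = Σ(aᵢdᵢ/nᵢ) / Σ(bᵢcᵢ/nᵢ), where nᵢ is the stratum total.
Stratum 1 (< 40): n = 585; a·d/n = 52·258/585 = 22.9333; b·c/n = 129·146/585 = 32.1949
Stratum 2 (40–59): n = 594; a·d/n = 19·242/594 = 7.7407; b·c/n = 293·40/594 = 19.7306
Stratum 3 (≥ 60): n = 702; a·d/n = 32·259/702 = 11.8063; b·c/n = 260·151/702 = 55.9259
OR_MH = (22.9333 + 7.7407 + 11.8063) / (32.1949 + 19.7306 + 55.9259) = 42.4803 / 107.8514 = 0.39388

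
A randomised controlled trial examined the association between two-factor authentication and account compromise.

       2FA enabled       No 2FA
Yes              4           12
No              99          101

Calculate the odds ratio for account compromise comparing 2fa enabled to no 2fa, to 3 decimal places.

Reading the table with exposure as columns: a = 4 (2FA enabled, case), b = 99 (2FA enabled, non-case), c = 12 (No 2FA, case), d = 101.
OR = (a·d)/(b·c) = (4 × 101) / (99 × 12) = 404 / 1188 = 0.34007
Exposure is associated with lower odds of account compromise (OR = 0.34 < 1).

0.340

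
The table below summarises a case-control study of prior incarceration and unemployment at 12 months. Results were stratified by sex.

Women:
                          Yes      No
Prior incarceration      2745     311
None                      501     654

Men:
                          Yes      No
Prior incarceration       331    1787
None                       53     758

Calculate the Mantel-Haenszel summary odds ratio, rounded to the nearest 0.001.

7.384

OR_MH = Σ(aᵢdᵢ/nᵢ) / Σ(bᵢcᵢ/nᵢ), where nᵢ is the stratum total.
Stratum 1 (Women): n = 4211; a·d/n = 2745·654/4211 = 426.3192; b·c/n = 311·501/4211 = 37.0009
Stratum 2 (Men): n = 2929; a·d/n = 331·758/2929 = 85.6600; b·c/n = 1787·53/2929 = 32.3356
OR_MH = (426.3192 + 85.6600) / (37.0009 + 32.3356) = 511.9791 / 69.3366 = 7.38397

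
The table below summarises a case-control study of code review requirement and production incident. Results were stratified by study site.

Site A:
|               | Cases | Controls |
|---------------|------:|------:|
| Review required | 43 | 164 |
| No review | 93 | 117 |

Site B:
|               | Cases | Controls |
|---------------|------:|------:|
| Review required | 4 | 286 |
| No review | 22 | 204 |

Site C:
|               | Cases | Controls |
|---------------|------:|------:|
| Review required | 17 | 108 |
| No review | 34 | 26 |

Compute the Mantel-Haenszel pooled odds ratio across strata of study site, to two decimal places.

0.23

OR_MH = Σ(aᵢdᵢ/nᵢ) / Σ(bᵢcᵢ/nᵢ), where nᵢ is the stratum total.
Stratum 1 (Site A): n = 417; a·d/n = 43·117/417 = 12.0647; b·c/n = 164·93/417 = 36.5755
Stratum 2 (Site B): n = 516; a·d/n = 4·204/516 = 1.5814; b·c/n = 286·22/516 = 12.1938
Stratum 3 (Site C): n = 185; a·d/n = 17·26/185 = 2.3892; b·c/n = 108·34/185 = 19.8486
OR_MH = (12.0647 + 1.5814 + 2.3892) / (36.5755 + 12.1938 + 19.8486) = 16.0353 / 68.6180 = 0.23369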